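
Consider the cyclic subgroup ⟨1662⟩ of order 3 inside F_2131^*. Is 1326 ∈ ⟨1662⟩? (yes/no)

no

⟨1662⟩ has order 3; its elements mod 2131 are {1, 468, 1662}.
1326 is not in this set.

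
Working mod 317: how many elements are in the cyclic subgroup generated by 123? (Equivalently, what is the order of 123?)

158

The order of 123 must divide p − 1 = 316 = 2^2 · 79.
Divisors: 1, 2, 4, 79, 158, 316.
Check each in increasing order: 123^1 ≡ 123;  123^2 ≡ 230;  123^4 ≡ 278;  123^79 ≡ 316;  123^158 ≡ 1.
Smallest exponent giving 1 is 158.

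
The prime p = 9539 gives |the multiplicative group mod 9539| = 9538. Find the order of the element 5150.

4769

The order of 5150 must divide p − 1 = 9538 = 2 · 19 · 251.
Divisors: 1, 2, 19, 38, 251, 502, 4769, 9538.
Check each in increasing order: 5150^1 ≡ 5150;  5150^2 ≡ 4080;  5150^19 ≡ 4953;  5150^38 ≡ 7440;  5150^251 ≡ 3257;  5150^502 ≡ 681;  5150^4769 ≡ 1.
Smallest exponent giving 1 is 4769.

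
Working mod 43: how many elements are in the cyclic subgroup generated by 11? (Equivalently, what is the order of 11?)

The order of 11 must divide p − 1 = 42 = 2 · 3 · 7.
Divisors: 1, 2, 3, 6, 7, 14, 21, 42.
Check each in increasing order: 11^1 ≡ 11;  11^2 ≡ 35;  11^3 ≡ 41;  11^6 ≡ 4;  11^7 ≡ 1.
Smallest exponent giving 1 is 7.

7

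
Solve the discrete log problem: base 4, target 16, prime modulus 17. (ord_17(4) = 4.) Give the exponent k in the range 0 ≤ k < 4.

Successive powers of 4 modulo 17:
  4^0=1  4^1=4  4^2=16
So 4^2 ≡ 16 (mod 17), giving k = 2.

2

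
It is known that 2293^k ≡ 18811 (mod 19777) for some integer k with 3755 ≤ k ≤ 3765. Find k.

Compute 2293^3755 mod 19777 = 2873, then multiply by 2293 repeatedly:
  2293^3755=2873  2293^3756=2048  2293^3757=8915  2293^3758=12454  2293^3759=18811
Found 18811 at exponent 3759.

3759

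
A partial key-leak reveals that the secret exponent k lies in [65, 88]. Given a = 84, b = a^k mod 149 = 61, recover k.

70

Compute 84^65 mod 149 = 71, then multiply by 84 repeatedly:
  84^65=71  84^66=4  84^67=38  84^68=63  84^69=77
  84^70=61
Found 61 at exponent 70.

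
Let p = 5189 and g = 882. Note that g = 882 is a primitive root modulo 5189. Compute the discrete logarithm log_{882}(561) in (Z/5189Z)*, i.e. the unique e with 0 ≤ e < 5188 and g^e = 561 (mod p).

Baby-step giant-step with m = ceil(sqrt(5188)) = 73.
Baby table (882^j mod 5189 for j=0..72):
  0:1  1:882  2:4763  3:3065  4:5050  5:1938  6:2135  7:4652
  8:3754  9:446  10:4197  11:1997  12:2283  13:274  14:2974  15:2623
  16:4381  17:3426  18:1734  19:3822  20:3343  21:1174  22:2857  23:3209
  24:2333  25:2862  26:2430  27:203  28:2620  29:1735  30:4704  31:2917
  32:4239  33:2718  34:5147  35:4468  36:2325  37:995  38:649  39:1628
  40:3732  41:1798  42:3191  43:2024  44:152  45:4339  46:2705  47:4059
  48:4817  49:3992  50:2802  51:1400  52:5007  53:335  54:4886  55:2582
  56:4542  57:136  58:605  59:4332  60:1720  61:1852  62:4118  63:4965
  64:4803  65:2022  66:3577  67:2  68:1764  69:4337  70:941  71:4911
  72:3876
Giant step factor: 882^(-73) ≡ 463 (mod 5189).
Scan 561·463^i mod 5189 for i = 0, 1, …:
  i=0: 561   i=1: 293   i=2: 745   i=3: 2461
  i=4: 3052   i=5: 1668   i=6: 4312   i=7: 3880
  i=8: 1046   i=9: 1721     …   i=44: 272
  i=45: 1400
Match at i=45, j=51: e = 45·73 + 51 = 3336.

3336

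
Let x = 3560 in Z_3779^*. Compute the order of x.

1889

The order of 3560 must divide p − 1 = 3778 = 2 · 1889.
Divisors: 1, 2, 1889, 3778.
Check each in increasing order: 3560^1 ≡ 3560;  3560^2 ≡ 2613;  3560^1889 ≡ 1.
Smallest exponent giving 1 is 1889.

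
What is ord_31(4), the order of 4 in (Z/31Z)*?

5

The order of 4 must divide p − 1 = 30 = 2 · 3 · 5.
Divisors: 1, 2, 3, 5, 6, 10, 15, 30.
Check each in increasing order: 4^1 ≡ 4;  4^2 ≡ 16;  4^3 ≡ 2;  4^5 ≡ 1.
Smallest exponent giving 1 is 5.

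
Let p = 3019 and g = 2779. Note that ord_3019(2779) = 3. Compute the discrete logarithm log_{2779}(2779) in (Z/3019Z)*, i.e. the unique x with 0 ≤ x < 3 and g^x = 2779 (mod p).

1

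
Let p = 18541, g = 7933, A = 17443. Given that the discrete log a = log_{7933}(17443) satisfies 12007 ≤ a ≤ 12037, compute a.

Compute 7933^12007 mod 18541 = 9251, then multiply by 7933 repeatedly:
  7933^12007=9251  7933^12008=2905  7933^12009=17443
Found 17443 at exponent 12009.

12009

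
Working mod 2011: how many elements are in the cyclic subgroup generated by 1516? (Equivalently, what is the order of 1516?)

1005

The order of 1516 must divide p − 1 = 2010 = 2 · 3 · 5 · 67.
Divisors: 1, 2, 3, 5, 6, 10, 15, 30, 67, 134, 201, 335, 402, 670, 1005, 2010.
Check each in increasing order: 1516^1 ≡ 1516;  1516^2 ≡ 1694;  1516^3 ≡ 57;  1516^5 ≡ 30;  1516^6 ≡ 1238;  1516^10 ≡ 900;  1516^15 ≡ 857;  1516^30 ≡ 434;  1516^67 ≡ 514;  1516^134 ≡ 755;  1516^201 ≡ 1958;  1516^335 ≡ 205;  1516^402 ≡ 798;  1516^670 ≡ 1805;  1516^1005 ≡ 1.
Smallest exponent giving 1 is 1005.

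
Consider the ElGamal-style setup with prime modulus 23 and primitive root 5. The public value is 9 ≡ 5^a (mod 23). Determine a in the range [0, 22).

10

Successive powers of 5 modulo 23:
  5^0=1  5^1=5  5^2=2  5^3=10  5^4=4  5^5=20
  5^6=8  5^7=17  5^8=16  5^9=11  5^10=9
So 5^10 ≡ 9 (mod 23), giving a = 10.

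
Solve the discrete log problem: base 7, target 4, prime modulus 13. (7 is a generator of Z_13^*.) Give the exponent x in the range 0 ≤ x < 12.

10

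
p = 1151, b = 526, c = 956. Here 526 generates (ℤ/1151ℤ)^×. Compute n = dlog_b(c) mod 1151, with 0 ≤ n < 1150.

530

Baby-step giant-step with m = ceil(sqrt(1150)) = 34.
Baby table (526^j mod 1151 for j=0..33):
  0:1  1:526  2:436  3:287  4:181  5:824  6:648  7:152
  8:533  9:665  10:1037  11:1039  12:940  13:661  14:84  15:446
  16:943  17:1088  18:241  19:156  20:335  21:107  22:1034  23:612
  24:783  25:951  26:692  27:276  28:150  29:632  30:944  31:463
  32:677  33:443
Giant step factor: 526^(-34) ≡ 29 (mod 1151).
Scan 956·29^i mod 1151 for i = 0, 1, …:
  i=0: 956   i=1: 100   i=2: 598   i=3: 77
  i=4: 1082   i=5: 301   i=6: 672   i=7: 1072
  i=8: 11   i=9: 319     …   i=14: 210
  i=15: 335
Match at i=15, j=20: n = 15·34 + 20 = 530.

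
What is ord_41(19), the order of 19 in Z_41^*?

40

The order of 19 must divide p − 1 = 40 = 2^3 · 5.
Divisors: 1, 2, 4, 5, 8, 10, 20, 40.
Check each in increasing order: 19^1 ≡ 19;  19^2 ≡ 33;  19^4 ≡ 23;  19^5 ≡ 27;  19^8 ≡ 37;  19^10 ≡ 32;  19^20 ≡ 40;  19^40 ≡ 1.
Smallest exponent giving 1 is 40.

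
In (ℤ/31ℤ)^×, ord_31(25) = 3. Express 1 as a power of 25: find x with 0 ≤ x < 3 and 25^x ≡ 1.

0

Successive powers of 25 modulo 31:
  25^0=1
So 25^0 ≡ 1 (mod 31), giving x = 0.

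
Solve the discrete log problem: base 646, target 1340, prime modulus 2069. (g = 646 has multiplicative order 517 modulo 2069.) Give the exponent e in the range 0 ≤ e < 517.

Baby-step giant-step with m = ceil(sqrt(517)) = 23.
Baby table (646^j mod 2069 for j=0..22):
  0:1  1:646  2:1447  3:1643  4:2050  5:140  6:1473  7:1887
  8:361  9:1478  10:979  11:1389  12:1417  13:884  14:20  15:506
  16:2043  17:1825  18:1689  19:731  20:494  21:498  22:1013
Giant step factor: 646^(-23) ≡ 1759 (mod 2069).
Scan 1340·1759^i mod 2069 for i = 0, 1, …:
  i=0: 1340   i=1: 469   i=2: 1509   i=3: 1873
  i=4: 759   i=5: 576   i=6: 1443   i=7: 1643
Match at i=7, j=3: e = 7·23 + 3 = 164.

164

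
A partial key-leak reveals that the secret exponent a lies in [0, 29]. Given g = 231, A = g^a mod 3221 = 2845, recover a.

3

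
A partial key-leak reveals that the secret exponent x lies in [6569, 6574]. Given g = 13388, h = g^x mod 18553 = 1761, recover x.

Compute 13388^6569 mod 18553 = 4461, then multiply by 13388 repeatedly:
  13388^6569=4461  13388^6570=1761
Found 1761 at exponent 6570.

6570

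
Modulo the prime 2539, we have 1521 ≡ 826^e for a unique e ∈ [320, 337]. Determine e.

336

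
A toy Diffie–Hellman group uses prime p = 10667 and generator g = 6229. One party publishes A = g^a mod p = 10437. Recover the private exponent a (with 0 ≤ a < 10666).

3324

Baby-step giant-step with m = ceil(sqrt(10666)) = 104.
Baby table (6229^j mod 10667 for j=0..103):
  0:1  1:6229  2:4562  3:10477  4:527  5:7914  6:4099  7:6540
  8:387  9:10548  10:5439  11:1139  12:1276  13:1289  14:7597  15:2901
  16:431  17:7282  18:3494  19:3446  20:3130  21:8161  22:6614  23:2652
  24:6792  25:2046  26:8136  27:227  28:5939  29:875  30:10205  31:2292
  32:4422  33:2444  34:1867  35:2513  36:4988  37:7948  38:2545  39:1643
  40:4594  41:7132  42:7840  43:1834  44:10296  45:3780  46:3551  47:6488
  48:7156  49:7998  50:4652  51:5736  52:5761  53:1481  54:8861  55:4111
  56:6619  57:1796  58:8268  59:1096  60:104  61:7796  62:5100  63:1574
  64:1473  65:1697  66:10283  67:8139  68:8247  69:8958  70:305  71:1119
  72:4700  73:6052  74:730  75:3028  76:2156  77:10638  78:698  79:6373
  80:5510  81:6051  82:5168  83:9133  84:2346  85:10111  86:3451  87:2274
  88:9637  89:5664  90:5287  91:3694  92:1207  93:8835  94:2162  95:5344
  96:6736  97:5233  98:8672  99:200  100:8428  101:5705  102:4668  103:9397
Giant step factor: 6229^(-104) ≡ 6804 (mod 10667).
Scan 10437·6804^i mod 10667 for i = 0, 1, …:
  i=0: 10437   i=1: 3129   i=2: 9051   i=3: 2413
  i=4: 1539   i=5: 7029   i=6: 5155   i=7: 1524
  i=8: 972   i=9: 10615     …   i=30: 8210
  i=31: 8428
Match at i=31, j=100: a = 31·104 + 100 = 3324.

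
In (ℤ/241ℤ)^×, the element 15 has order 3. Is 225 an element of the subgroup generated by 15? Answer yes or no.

yes

225 ∈ ⟨15⟩ iff 225^3 ≡ 1 (mod 241), since |⟨15⟩| = 3.
225^3 mod 241 = 1.
Since 1 = 1, 225 lies in the subgroup.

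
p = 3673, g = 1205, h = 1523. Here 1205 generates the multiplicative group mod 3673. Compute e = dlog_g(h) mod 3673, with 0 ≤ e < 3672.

121

Baby-step giant-step with m = ceil(sqrt(3672)) = 61.
Baby table (1205^j mod 3673 for j=0..60):
  0:1  1:1205  2:1190  3:1480  4:1995  5:1833  6:1292  7:3181
  8:2166  9:2200  10:2767  11:2824  12:1722  13:3438  14:3319  15:3171
  16:1135  17:1319  18:2659  19:1239  20:1757  21:1537  22:893  23:3549
  24:1173  25:3033  26:130  27:2384  28:434  29:1404  30:2240  31:3218
  32:2675  33:2154  34:2432  35:3179  36:3429  37:3493  38:3480  39:2507
  40:1729  41:854  42:630  43:2512  44:408  45:3131  46:684  47:1468
  48:2227  49:2245  50:1897  51:1279  52:2208  53:1388  54:1325  55:2543
  56:1033  57:3291  58:2488  59:872  60:282
Giant step factor: 1205^(-61) ≡ 2108 (mod 3673).
Scan 1523·2108^i mod 3673 for i = 0, 1, …:
  i=0: 1523   i=1: 282
Match at i=1, j=60: e = 1·61 + 60 = 121.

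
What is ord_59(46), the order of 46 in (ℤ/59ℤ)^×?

29

The order of 46 must divide p − 1 = 58 = 2 · 29.
Divisors: 1, 2, 29, 58.
Check each in increasing order: 46^1 ≡ 46;  46^2 ≡ 51;  46^29 ≡ 1.
Smallest exponent giving 1 is 29.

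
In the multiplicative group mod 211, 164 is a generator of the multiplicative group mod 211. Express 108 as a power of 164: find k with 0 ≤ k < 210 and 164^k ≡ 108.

29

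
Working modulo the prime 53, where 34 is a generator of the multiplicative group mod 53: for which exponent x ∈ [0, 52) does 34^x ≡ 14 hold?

25

Successive powers of 34 modulo 53:
  34^0=1  34^1=34  34^2=43  34^3=31  34^4=47  34^5=8
  34^6=7  34^7=26  34^8=36  34^9=5  34^10=11  34^11=3
  34^12=49  34^13=23  34^14=40  34^15=35  34^16=24  34^17=21
  34^18=25  34^19=2  34^20=15  34^21=33  34^22=9  34^23=41
  34^24=16  34^25=14
So 34^25 ≡ 14 (mod 53), giving x = 25.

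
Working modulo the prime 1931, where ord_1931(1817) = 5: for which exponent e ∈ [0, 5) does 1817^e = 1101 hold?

4

Successive powers of 1817 modulo 1931:
  1817^0=1  1817^1=1817  1817^2=1410  1817^3=1464  1817^4=1101
So 1817^4 ≡ 1101 (mod 1931), giving e = 4.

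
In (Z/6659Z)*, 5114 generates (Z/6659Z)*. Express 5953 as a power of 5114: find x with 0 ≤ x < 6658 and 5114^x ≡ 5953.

4813

Baby-step giant-step with m = ceil(sqrt(6658)) = 82.
Baby table (5114^j mod 6659 for j=0..81):
  0:1  1:5114  2:3103  3:345  4:6354  5:5095  6:5822  7:1319
  8:6458  9:4231  10:2243  11:3904  12:1374  13:1391  14:1762  15:1241
  16:447  17:1921  18:1969  19:1058  20:3504  21:87  22:5424  23:3601
  24:3379  25:101  26:3771  27:430  28:1550  29:2490  30:1852  31:2030
  32:39  33:6335  34:1155  35:137  36:1423  37:5594  38:652  39:4828
  40:5479  41:5193  42:910  43:5758  44:314  45:977  46:2128  47:1786
  48:4115  49:1670  50:3542  51:1308  52:3476  53:3393  54:5107  55:600
  56:5260  57:3939  58:571  59:3452  60:519  61:3884  62:5638  63:5921
  64:1521  65:682  66:5091  67:5343  68:2225  69:5078  70:5451  71:1840
  72:593  73:2757  74:2195  75:4815  76:5587  77:4808  78:3084  79:3064
  80:669  81:5199
Giant step factor: 5114^(-82) ≡ 1194 (mod 6659).
Scan 5953·1194^i mod 6659 for i = 0, 1, …:
  i=0: 5953   i=1: 2729   i=2: 2175   i=3: 6599
  i=4: 1609   i=5: 3354   i=6: 2617   i=7: 1627
  i=8: 4869   i=9: 279     …   i=57: 5374
  i=58: 3939
Match at i=58, j=57: x = 58·82 + 57 = 4813.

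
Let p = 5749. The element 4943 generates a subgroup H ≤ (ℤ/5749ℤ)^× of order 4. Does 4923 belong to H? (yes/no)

no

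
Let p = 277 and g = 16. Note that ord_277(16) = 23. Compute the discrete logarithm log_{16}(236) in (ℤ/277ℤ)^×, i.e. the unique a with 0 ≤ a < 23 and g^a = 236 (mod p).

15

Successive powers of 16 modulo 277:
  16^0=1  16^1=16  16^2=256  16^3=218  16^4=164  16^5=131
  16^6=157  16^7=19  16^8=27  16^9=155  16^10=264  16^11=69
  16^12=273  16^13=213  16^14=84  16^15=236
So 16^15 ≡ 236 (mod 277), giving a = 15.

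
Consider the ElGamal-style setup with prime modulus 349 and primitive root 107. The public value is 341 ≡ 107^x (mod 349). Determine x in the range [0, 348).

81

Baby-step giant-step with m = ceil(sqrt(348)) = 19.
Baby table (107^j mod 349 for j=0..18):
  0:1  1:107  2:281  3:53  4:87  5:235  6:17  7:74
  8:240  9:203  10:83  11:156  12:289  13:211  14:241  15:310
  16:15  17:209  18:27
Giant step factor: 107^(-19) ≡ 18 (mod 349).
Scan 341·18^i mod 349 for i = 0, 1, …:
  i=0: 341   i=1: 205   i=2: 200   i=3: 110
  i=4: 235
Match at i=4, j=5: x = 4·19 + 5 = 81.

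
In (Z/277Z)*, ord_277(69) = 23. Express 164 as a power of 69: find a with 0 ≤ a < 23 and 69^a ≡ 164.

15

Successive powers of 69 modulo 277:
  69^0=1  69^1=69  69^2=52  69^3=264  69^4=211  69^5=155
  69^6=169  69^7=27  69^8=201  69^9=19  69^10=203  69^11=157
  69^12=30  69^13=131  69^14=175  69^15=164
So 69^15 ≡ 164 (mod 277), giving a = 15.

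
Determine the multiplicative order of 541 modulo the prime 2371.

1185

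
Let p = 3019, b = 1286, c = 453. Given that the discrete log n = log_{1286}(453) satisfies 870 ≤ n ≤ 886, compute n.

Compute 1286^870 mod 3019 = 1368, then multiply by 1286 repeatedly:
  1286^870=1368  1286^871=2190  1286^872=2632  1286^873=453
Found 453 at exponent 873.

873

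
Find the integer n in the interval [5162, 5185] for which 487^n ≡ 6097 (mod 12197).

Compute 487^5162 mod 12197 = 7719, then multiply by 487 repeatedly:
  487^5162=7719  487^5163=2477  487^5164=10993  487^5165=11305  487^5166=4688
  487^5167=2217  487^5168=6343  487^5169=3200  487^5170=9381  487^5171=6869
  487^5172=3225  487^5173=9359  487^5174=8352  487^5175=5823  487^5176=6097
Found 6097 at exponent 5176.

5176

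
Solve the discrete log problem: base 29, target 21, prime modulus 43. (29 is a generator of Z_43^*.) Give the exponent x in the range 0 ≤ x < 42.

Successive powers of 29 modulo 43:
  29^0=1  29^1=29  29^2=24  29^3=8  29^4=17  29^5=20
  29^6=21
So 29^6 ≡ 21 (mod 43), giving x = 6.

6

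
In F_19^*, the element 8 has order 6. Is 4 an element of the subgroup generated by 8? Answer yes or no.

⟨8⟩ has order 6; its elements mod 19 are {1, 7, 8, 11, 12, 18}.
4 is not in this set.

no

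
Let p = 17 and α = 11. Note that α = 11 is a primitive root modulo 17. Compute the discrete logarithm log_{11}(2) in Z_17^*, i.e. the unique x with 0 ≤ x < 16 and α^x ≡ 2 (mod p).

2

Successive powers of 11 modulo 17:
  11^0=1  11^1=11  11^2=2
So 11^2 ≡ 2 (mod 17), giving x = 2.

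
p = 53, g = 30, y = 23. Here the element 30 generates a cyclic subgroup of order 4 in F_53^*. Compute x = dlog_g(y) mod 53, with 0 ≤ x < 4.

3

Successive powers of 30 modulo 53:
  30^0=1  30^1=30  30^2=52  30^3=23
So 30^3 ≡ 23 (mod 53), giving x = 3.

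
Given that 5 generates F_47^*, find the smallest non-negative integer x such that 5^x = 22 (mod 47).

25

Successive powers of 5 modulo 47:
  5^0=1  5^1=5  5^2=25  5^3=31  5^4=14  5^5=23
  5^6=21  5^7=11  5^8=8  5^9=40  5^10=12  5^11=13
  5^12=18  5^13=43  5^14=27  5^15=41  5^16=17  5^17=38
  5^18=2  5^19=10  5^20=3  5^21=15  5^22=28  5^23=46
  5^24=42  5^25=22
So 5^25 ≡ 22 (mod 47), giving x = 25.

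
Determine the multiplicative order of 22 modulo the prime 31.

30

The order of 22 must divide p − 1 = 30 = 2 · 3 · 5.
Divisors: 1, 2, 3, 5, 6, 10, 15, 30.
Check each in increasing order: 22^1 ≡ 22;  22^2 ≡ 19;  22^3 ≡ 15;  22^5 ≡ 6;  22^6 ≡ 8;  22^10 ≡ 5;  22^15 ≡ 30;  22^30 ≡ 1.
Smallest exponent giving 1 is 30.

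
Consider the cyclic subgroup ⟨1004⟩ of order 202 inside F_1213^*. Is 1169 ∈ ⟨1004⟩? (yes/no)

1169 ∈ ⟨1004⟩ iff 1169^202 ≡ 1 (mod 1213), since |⟨1004⟩| = 202.
1169^202 mod 1213 = 995.
Since 995 ≠ 1, 1169 does not lie in the subgroup.

no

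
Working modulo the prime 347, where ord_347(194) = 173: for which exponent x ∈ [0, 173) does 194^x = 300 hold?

86

Baby-step giant-step with m = ceil(sqrt(173)) = 14.
Baby table (194^j mod 347 for j=0..13):
  0:1  1:194  2:160  3:157  4:269  5:136  6:12  7:246
  8:185  9:149  10:105  11:244  12:144  13:176
Giant step factor: 194^(-14) ≡ 259 (mod 347).
Scan 300·259^i mod 347 for i = 0, 1, …:
  i=0: 300   i=1: 319   i=2: 35   i=3: 43
  i=4: 33   i=5: 219   i=6: 160
Match at i=6, j=2: x = 6·14 + 2 = 86.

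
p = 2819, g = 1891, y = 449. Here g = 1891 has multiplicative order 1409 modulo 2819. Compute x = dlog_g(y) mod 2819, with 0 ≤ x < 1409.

Baby-step giant-step with m = ceil(sqrt(1409)) = 38.
Baby table (1891^j mod 2819 for j=0..37):
  0:1  1:1891  2:1389  3:2110  4:1125  5:1849  6:899  7:152
  8:2713  9:2522  10:2173  11:1860  12:1967  13:1336  14:552  15:802
  16:2779  17:473  18:820  19:170  20:104  21:2153  22:687  23:2377
  24:1421  25:604  26:469  27:1713  28:252  29:121  30:472  31:1748
  32:1600  33:813  34:1028  35:1657  36:1478  37:1269
Giant step factor: 1891^(-38) ≡ 2148 (mod 2819).
Scan 449·2148^i mod 2819 for i = 0, 1, …:
  i=0: 449   i=1: 354   i=2: 2081   i=3: 1873
  i=4: 491   i=5: 362   i=6: 2351   i=7: 1119
  i=8: 1824   i=9: 2361     …   i=28: 352
  i=29: 604
Match at i=29, j=25: x = 29·38 + 25 = 1127.

1127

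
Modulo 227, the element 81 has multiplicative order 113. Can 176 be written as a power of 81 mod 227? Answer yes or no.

yes

176 ∈ ⟨81⟩ iff 176^113 ≡ 1 (mod 227), since |⟨81⟩| = 113.
176^113 mod 227 = 1.
Since 1 = 1, 176 lies in the subgroup.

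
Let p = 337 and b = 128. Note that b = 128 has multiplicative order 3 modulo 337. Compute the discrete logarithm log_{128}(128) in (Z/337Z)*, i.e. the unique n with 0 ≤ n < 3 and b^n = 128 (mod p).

1

Successive powers of 128 modulo 337:
  128^0=1  128^1=128
So 128^1 ≡ 128 (mod 337), giving n = 1.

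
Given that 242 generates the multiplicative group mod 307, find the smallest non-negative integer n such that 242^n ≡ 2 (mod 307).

213

Baby-step giant-step with m = ceil(sqrt(306)) = 18.
Baby table (242^j mod 307 for j=0..17):
  0:1  1:242  2:234  3:140  4:110  5:218  6:259  7:50
  8:127  9:34  10:246  11:281  12:155  13:56  14:44  15:210
  16:165  17:20
Giant step factor: 242^(-18) ≡ 81 (mod 307).
Scan 2·81^i mod 307 for i = 0, 1, …:
  i=0: 2   i=1: 162   i=2: 228   i=3: 48
  i=4: 204   i=5: 253   i=6: 231   i=7: 291
  i=8: 239   i=9: 18   i=10: 230   i=11: 210
Match at i=11, j=15: n = 11·18 + 15 = 213.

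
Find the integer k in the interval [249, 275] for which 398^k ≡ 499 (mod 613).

Compute 398^249 mod 613 = 582, then multiply by 398 repeatedly:
  398^249=582  398^250=535  398^251=219  398^252=116  398^253=193
  398^254=189  398^255=436  398^256=49  398^257=499
Found 499 at exponent 257.

257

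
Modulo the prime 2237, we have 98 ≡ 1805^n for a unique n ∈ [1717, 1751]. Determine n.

Compute 1805^1717 mod 2237 = 1906, then multiply by 1805 repeatedly:
  1805^1717=1906  1805^1718=2061  1805^1719=2211  1805^1720=47  1805^1721=2066
  1805^1722=51  1805^1723=338  1805^1724=1626  1805^1725=2223  1805^1726=1574
  1805^1727=80  1805^1728=1232  1805^1729=182  1805^1730=1908  1805^1731=1197
  1805^1732=1880  1805^1733=2108  1805^1734=2040  1805^1735=98
Found 98 at exponent 1735.

1735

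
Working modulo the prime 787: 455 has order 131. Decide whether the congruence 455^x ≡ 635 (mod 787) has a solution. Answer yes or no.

no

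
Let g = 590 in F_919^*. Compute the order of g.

153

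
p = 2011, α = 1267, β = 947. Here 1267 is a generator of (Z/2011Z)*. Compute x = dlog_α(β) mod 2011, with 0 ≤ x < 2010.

Baby-step giant-step with m = ceil(sqrt(2010)) = 45.
Baby table (1267^j mod 2011 for j=0..44):
  0:1  1:1267  2:511  3:1906  4:1702  5:642  6:970  7:269
  8:964  9:711  10:1920  11:1341  12:1763  13:1511  14:1976  15:1908
  16:214  17:1664  18:760  19:1662  20:237  21:640  22:447  23:1258
  24:1174  25:1329  26:636  27:1412  28:1225  29:1594  30:554  31:79
  32:1554  33:149  34:1760  35:1732  36:443  37:212  38:1141  39:1749
  40:1872  41:855  42:1367  43:518  44:720
Giant step factor: 1267^(-45) ≡ 8 (mod 2011).
Scan 947·8^i mod 2011 for i = 0, 1, …:
  i=0: 947   i=1: 1543   i=2: 278   i=3: 213
  i=4: 1704   i=5: 1566   i=6: 462   i=7: 1685
  i=8: 1414   i=9: 1257   i=10: 1
Match at i=10, j=0: x = 10·45 + 0 = 450.

450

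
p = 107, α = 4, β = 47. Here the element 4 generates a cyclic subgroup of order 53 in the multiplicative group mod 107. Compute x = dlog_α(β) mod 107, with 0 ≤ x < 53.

Baby-step giant-step with m = ceil(sqrt(53)) = 8.
Baby table (4^j mod 107 for j=0..7):
  0:1  1:4  2:16  3:64  4:42  5:61  6:30  7:13
Giant step factor: 4^(-8) ≡ 35 (mod 107).
Scan 47·35^i mod 107 for i = 0, 1, …:
  i=0: 47   i=1: 40   i=2: 9   i=3: 101
  i=4: 4
Match at i=4, j=1: x = 4·8 + 1 = 33.

33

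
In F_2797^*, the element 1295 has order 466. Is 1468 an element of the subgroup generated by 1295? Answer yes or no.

1468 ∈ ⟨1295⟩ iff 1468^466 ≡ 1 (mod 2797), since |⟨1295⟩| = 466.
1468^466 mod 2797 = 1.
Since 1 = 1, 1468 lies in the subgroup.

yes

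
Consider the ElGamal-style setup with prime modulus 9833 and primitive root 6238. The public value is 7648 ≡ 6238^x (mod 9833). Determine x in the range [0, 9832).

674

Baby-step giant-step with m = ceil(sqrt(9832)) = 100.
Baby table (6238^j mod 9833 for j=0..99):
  0:1  1:6238  2:3463  3:8926  4:5942  5:5619  6:6510  7:8923
  8:6894  9:5063  10:9231  11:930  12:9703  13:5199  14:2128  15:9747
  16:4347  17:7005  18:9171  19:304  20:8416  21:621  22:9429  23:6929
  24:7067  25:2607  26:8517  27:1347  28:5204  29:3819  30:7396  31:9645
  32:7216  33:7767  34:3355  35:3866  36:5592  37:5245  38:3919  39:1884
  40:1957  41:5013  42:2154  43:4774  44:5888  45:3089  46:6335  47:8736
  48:682  49:6460  50:1846  51:905  52:1248  53:7121  54:5137  55:8692
  56:1534  57:1583  58:2422  59:4948  60:9670  61:5838  62:5845  63:346
  64:4921  65:8405  66:834  67:835  68:7073  69:703  70:9629  71:5738
  72:1524  73:8034  74:7124  75:4185  76:9248  77:8646  78:9576  79:9446
  80:4812  81:6940  82:6854  83:1368  84:8373  85:7711  86:8015  87:6598
  88:7219  89:6815  90:3911  91:1145  92:3752  93:2436  94:3783  95:8987
  96:2973  97:536  98:348  99:7564
Giant step factor: 6238^(-100) ≡ 4870 (mod 9833).
Scan 7648·4870^i mod 9833 for i = 0, 1, …:
  i=0: 7648   i=1: 8189   i=2: 7615   i=3: 4807
  i=4: 7550   i=5: 2913   i=6: 7124
Match at i=6, j=74: x = 6·100 + 74 = 674.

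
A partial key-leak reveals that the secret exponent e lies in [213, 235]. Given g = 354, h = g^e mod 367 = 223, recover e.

217

Compute 354^213 mod 367 = 245, then multiply by 354 repeatedly:
  354^213=245  354^214=118  354^215=301  354^216=124  354^217=223
Found 223 at exponent 217.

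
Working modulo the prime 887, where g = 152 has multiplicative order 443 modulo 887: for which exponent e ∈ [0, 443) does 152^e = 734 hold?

Baby-step giant-step with m = ceil(sqrt(443)) = 22.
Baby table (152^j mod 887 for j=0..21):
  0:1  1:152  2:42  3:175  4:877  5:254  6:467  7:24
  8:100  9:121  10:652  11:647  12:774  13:564  14:576  15:626
  16:243  17:569  18:449  19:836  20:231  21:519
Giant step factor: 152^(-22) ≡ 129 (mod 887).
Scan 734·129^i mod 887 for i = 0, 1, …:
  i=0: 734   i=1: 664   i=2: 504   i=3: 265
  i=4: 479   i=5: 588   i=6: 457   i=7: 411
  i=8: 686   i=9: 681   i=10: 36   i=11: 209
  i=12: 351   i=13: 42
Match at i=13, j=2: e = 13·22 + 2 = 288.

288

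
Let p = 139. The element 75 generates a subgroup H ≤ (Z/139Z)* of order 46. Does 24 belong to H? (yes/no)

24 ∈ ⟨75⟩ iff 24^46 ≡ 1 (mod 139), since |⟨75⟩| = 46.
24^46 mod 139 = 42.
Since 42 ≠ 1, 24 does not lie in the subgroup.

no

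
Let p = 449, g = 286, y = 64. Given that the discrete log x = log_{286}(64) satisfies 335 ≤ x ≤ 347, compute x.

340

Compute 286^335 mod 449 = 353, then multiply by 286 repeatedly:
  286^335=353  286^336=382  286^337=145  286^338=162  286^339=85
  286^340=64
Found 64 at exponent 340.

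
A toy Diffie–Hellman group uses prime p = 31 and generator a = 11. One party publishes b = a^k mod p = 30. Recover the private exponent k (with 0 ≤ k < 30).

15

Successive powers of 11 modulo 31:
  11^0=1  11^1=11  11^2=28  11^3=29  11^4=9  11^5=6
  11^6=4  11^7=13  11^8=19  11^9=23  11^10=5  11^11=24
  11^12=16  11^13=21  11^14=14  11^15=30
So 11^15 ≡ 30 (mod 31), giving k = 15.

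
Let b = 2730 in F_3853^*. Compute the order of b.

The order of 2730 must divide p − 1 = 3852 = 2^2 · 3^2 · 107.
Divisors: 1, 2, 3, 4, 6, 9, 12, 18, 36, 107, 214, 321, 428, 642, 963, 1284, 1926, 3852.
Check each in increasing order: 2730^1 ≡ 2730;  2730^2 ≡ 1198;  2730^3 ≡ 3196;  2730^4 ≡ 1888;  2730^6 ≡ 113;  2730^9 ≡ 2819;  2730^12 ≡ 1210;  2730^18 ≡ 1875;  2730^36 ≡ 1689;  2730^107 ≡ 501;  2730^214 ≡ 556;  2730^321 ≡ 1140;  2730^428 ≡ 896;  2730^642 ≡ 1139;  2730^963 ≡ 3852;  2730^1284 ≡ 2713;  2730^1926 ≡ 1.
Smallest exponent giving 1 is 1926.

1926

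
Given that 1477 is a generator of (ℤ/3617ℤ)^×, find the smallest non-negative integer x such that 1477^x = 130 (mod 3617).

2621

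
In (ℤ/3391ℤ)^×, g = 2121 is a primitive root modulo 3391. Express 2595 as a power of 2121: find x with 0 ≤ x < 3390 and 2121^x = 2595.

2984

Baby-step giant-step with m = ceil(sqrt(3390)) = 59.
Baby table (2121^j mod 3391 for j=0..58):
  0:1  1:2121  2:2175  3:1415  4:180  5:1988  6:1535  7:375
  8:1881  9:1785  10:1629  11:3071  12:2871  13:2546  14:1594  15:47
  16:1348  17:495  18:2076  19:1678  20:1879  21:934  22:670  23:241
  24:2511  25:1961  26:1915  27:2688  28:977  29:316  30:2209  31:2318
  32:2919  33:2624  34:873  35:147  36:3206  37:971  38:1154  39:2723
  40:610  41:1839  42:869  43:1836  44:1288  45:2093  46:434  47:1553
  48:1252  49:339  50:127  51:1478  52:1554  53:3373  54:2514  55:1542
  56:1658  57:151  58:1517
Giant step factor: 2121^(-59) ≡ 1020 (mod 3391).
Scan 2595·1020^i mod 3391 for i = 0, 1, …:
  i=0: 2595   i=1: 1920   i=2: 1793   i=3: 1111
  i=4: 626   i=5: 1012   i=6: 1376   i=7: 3037
  i=8: 1757   i=9: 1692     …   i=49: 2584
  i=50: 873
Match at i=50, j=34: x = 50·59 + 34 = 2984.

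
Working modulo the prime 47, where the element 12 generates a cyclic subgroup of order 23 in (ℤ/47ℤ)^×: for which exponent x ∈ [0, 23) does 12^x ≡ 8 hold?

10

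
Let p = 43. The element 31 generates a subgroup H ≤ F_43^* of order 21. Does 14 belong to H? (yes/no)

yes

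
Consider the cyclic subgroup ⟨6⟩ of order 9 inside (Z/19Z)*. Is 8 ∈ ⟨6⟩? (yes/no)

no

⟨6⟩ has order 9; its elements mod 19 are {1, 4, 5, 6, 7, 9, 11, 16, 17}.
8 is not in this set.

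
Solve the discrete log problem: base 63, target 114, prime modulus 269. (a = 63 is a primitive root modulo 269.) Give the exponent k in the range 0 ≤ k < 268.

93

Baby-step giant-step with m = ceil(sqrt(268)) = 17.
Baby table (63^j mod 269 for j=0..16):
  0:1  1:63  2:203  3:146  4:52  5:48  6:65  7:60
  8:14  9:75  10:152  11:161  12:190  13:134  14:103  15:33
  16:196
Giant step factor: 63^(-17) ≡ 31 (mod 269).
Scan 114·31^i mod 269 for i = 0, 1, …:
  i=0: 114   i=1: 37   i=2: 71   i=3: 49
  i=4: 174   i=5: 14
Match at i=5, j=8: k = 5·17 + 8 = 93.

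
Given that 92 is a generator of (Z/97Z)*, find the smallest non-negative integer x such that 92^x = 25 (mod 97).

Successive powers of 92 modulo 97:
  92^0=1  92^1=92  92^2=25
So 92^2 ≡ 25 (mod 97), giving x = 2.

2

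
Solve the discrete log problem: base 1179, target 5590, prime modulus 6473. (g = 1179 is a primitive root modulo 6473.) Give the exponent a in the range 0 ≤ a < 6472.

4241

Baby-step giant-step with m = ceil(sqrt(6472)) = 81.
Baby table (1179^j mod 6473 for j=0..80):
  0:1  1:1179  2:4819  3:4780  4:4110  5:3886  6:5183  7:245
  8:4043  9:2569  10:5960  11:3635  12:539  13:1127  14:1768  15:166
  16:1524  17:3775  18:3774  19:2595  20:4249  21:5942  22:1832  23:4419
  24:5709  25:5464  26:1421  27:5325  28:5838  29:2203  30:1664  31:537
  32:5242  33:5076  34:3552  35:6250  36:2476  37:6354  38:2105  39:2636
  40:804  41:2858  42:3622  43:4631  44:3210  45:4358  46:4993  47:2790
  48:1126  49:589  50:1820  51:3217  52:6138  53:6361  54:3885  55:4004
  56:1899  57:5736  58:4932  59:2074  60:4925  61:294  62:3557  63:5672
  64:679  65:4362  66:3236  67:2647  68:827  69:4083  70:4418  71:4530
  72:645  73:3114  74:1215  75:1952  76:3493  77:1419  78:2967  79:2673
  80:5589
Giant step factor: 1179^(-81) ≡ 6395 (mod 6473).
Scan 5590·6395^i mod 6473 for i = 0, 1, …:
  i=0: 5590   i=1: 4144   i=2: 418   i=3: 6234
  i=4: 5696   i=5: 2349   i=6: 4495   i=7: 5405
  i=8: 5628   i=9: 1180     …   i=51: 4868
  i=52: 2203
Match at i=52, j=29: a = 52·81 + 29 = 4241.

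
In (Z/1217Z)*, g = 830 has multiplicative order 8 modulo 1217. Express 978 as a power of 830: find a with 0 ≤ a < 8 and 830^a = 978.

Successive powers of 830 modulo 1217:
  830^0=1  830^1=830  830^2=78  830^3=239  830^4=1216  830^5=387
  830^6=1139  830^7=978
So 830^7 ≡ 978 (mod 1217), giving a = 7.

7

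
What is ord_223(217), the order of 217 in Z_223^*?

The order of 217 must divide p − 1 = 222 = 2 · 3 · 37.
Divisors: 1, 2, 3, 6, 37, 74, 111, 222.
Check each in increasing order: 217^1 ≡ 217;  217^2 ≡ 36;  217^3 ≡ 7;  217^6 ≡ 49;  217^37 ≡ 39;  217^74 ≡ 183;  217^111 ≡ 1.
Smallest exponent giving 1 is 111.

111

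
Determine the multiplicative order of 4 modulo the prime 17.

4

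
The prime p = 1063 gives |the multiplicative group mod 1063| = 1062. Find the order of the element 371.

118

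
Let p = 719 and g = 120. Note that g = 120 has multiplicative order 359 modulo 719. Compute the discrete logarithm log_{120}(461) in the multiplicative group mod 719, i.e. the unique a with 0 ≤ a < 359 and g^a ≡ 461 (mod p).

Baby-step giant-step with m = ceil(sqrt(359)) = 19.
Baby table (120^j mod 719 for j=0..18):
  0:1  1:120  2:20  3:243  4:400  5:546  6:91  7:135
  8:382  9:543  10:450  11:75  12:372  13:62  14:250  15:521
  16:686  17:354  18:59
Giant step factor: 120^(-19) ≡ 451 (mod 719).
Scan 461·451^i mod 719 for i = 0, 1, …:
  i=0: 461   i=1: 120
Match at i=1, j=1: a = 1·19 + 1 = 20.

20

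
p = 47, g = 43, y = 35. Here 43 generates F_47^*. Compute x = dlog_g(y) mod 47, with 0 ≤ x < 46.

Baby-step giant-step with m = ceil(sqrt(46)) = 7.
Baby table (43^j mod 47 for j=0..6):
  0:1  1:43  2:16  3:30  4:21  5:10  6:7
Giant step factor: 43^(-7) ≡ 5 (mod 47).
Scan 35·5^i mod 47 for i = 0, 1, …:
  i=0: 35   i=1: 34   i=2: 29   i=3: 4
  i=4: 20   i=5: 6   i=6: 30
Match at i=6, j=3: x = 6·7 + 3 = 45.

45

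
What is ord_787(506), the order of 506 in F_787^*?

786

The order of 506 must divide p − 1 = 786 = 2 · 3 · 131.
Divisors: 1, 2, 3, 6, 131, 262, 393, 786.
Check each in increasing order: 506^1 ≡ 506;  506^2 ≡ 261;  506^3 ≡ 637;  506^6 ≡ 464;  506^131 ≡ 380;  506^262 ≡ 379;  506^393 ≡ 786;  506^786 ≡ 1.
Smallest exponent giving 1 is 786.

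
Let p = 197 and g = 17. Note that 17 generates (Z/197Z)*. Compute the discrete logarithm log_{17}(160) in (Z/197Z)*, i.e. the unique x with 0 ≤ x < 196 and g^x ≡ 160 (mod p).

Baby-step giant-step with m = ceil(sqrt(196)) = 14.
Baby table (17^j mod 197 for j=0..13):
  0:1  1:17  2:92  3:185  4:190  5:78  6:144  7:84
  8:49  9:45  10:174  11:3  12:51  13:79
Giant step factor: 17^(-14) ≡ 93 (mod 197).
Scan 160·93^i mod 197 for i = 0, 1, …:
  i=0: 160   i=1: 105   i=2: 112   i=3: 172
  i=4: 39   i=5: 81   i=6: 47   i=7: 37
  i=8: 92
Match at i=8, j=2: x = 8·14 + 2 = 114.

114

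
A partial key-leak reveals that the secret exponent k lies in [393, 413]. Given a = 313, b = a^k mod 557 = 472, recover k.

399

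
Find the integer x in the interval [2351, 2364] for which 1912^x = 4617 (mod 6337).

Compute 1912^2351 mod 6337 = 3368, then multiply by 1912 repeatedly:
  1912^2351=3368  1912^2352=1224  1912^2353=1935  1912^2354=5249  1912^2355=4617
Found 4617 at exponent 2355.

2355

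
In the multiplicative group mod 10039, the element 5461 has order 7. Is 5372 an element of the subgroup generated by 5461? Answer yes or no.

no

5372 ∈ ⟨5461⟩ iff 5372^7 ≡ 1 (mod 10039), since |⟨5461⟩| = 7.
5372^7 mod 10039 = 5651.
Since 5651 ≠ 1, 5372 does not lie in the subgroup.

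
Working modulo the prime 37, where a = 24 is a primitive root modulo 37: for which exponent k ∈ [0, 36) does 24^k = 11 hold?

6

Successive powers of 24 modulo 37:
  24^0=1  24^1=24  24^2=21  24^3=23  24^4=34  24^5=2
  24^6=11
So 24^6 ≡ 11 (mod 37), giving k = 6.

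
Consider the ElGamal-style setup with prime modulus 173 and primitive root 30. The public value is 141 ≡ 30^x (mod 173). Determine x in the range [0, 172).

Baby-step giant-step with m = ceil(sqrt(172)) = 14.
Baby table (30^j mod 173 for j=0..13):
  0:1  1:30  2:35  3:12  4:14  5:74  6:144  7:168
  8:23  9:171  10:113  11:103  12:149  13:145
Giant step factor: 30^(-14) ≡ 90 (mod 173).
Scan 141·90^i mod 173 for i = 0, 1, …:
  i=0: 141   i=1: 61   i=2: 127   i=3: 12
Match at i=3, j=3: x = 3·14 + 3 = 45.

45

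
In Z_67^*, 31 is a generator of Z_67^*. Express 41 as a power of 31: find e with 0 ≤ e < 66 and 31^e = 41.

25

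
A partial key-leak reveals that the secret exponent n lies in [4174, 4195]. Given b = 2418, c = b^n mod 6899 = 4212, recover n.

4190

Compute 2418^4174 mod 6899 = 285, then multiply by 2418 repeatedly:
  2418^4174=285  2418^4175=6129  2418^4176=870  2418^4177=6364  2418^4178=3382
  2418^4179=2361  2418^4180=3425  2418^4181=2850  2418^4182=6098  2418^4183=1801
  2418^4184=1549  2418^4185=6224  2418^4186=2913  2418^4187=6654  2418^4188=904
  2418^4189=5788  2418^4190=4212
Found 4212 at exponent 4190.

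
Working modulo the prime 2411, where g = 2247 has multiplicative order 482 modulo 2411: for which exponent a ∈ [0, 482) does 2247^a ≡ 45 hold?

348

Baby-step giant-step with m = ceil(sqrt(482)) = 22.
Baby table (2247^j mod 2411 for j=0..21):
  0:1  1:2247  2:375  3:1186  4:787  5:1126  6:983  7:325
  8:2153  9:1325  10:2101  11:209  12:1889  13:1223  14:1952  15:535
  16:1467  17:512  18:417  19:1531  20:2071  21:307
Giant step factor: 2247^(-22) ≡ 656 (mod 2411).
Scan 45·656^i mod 2411 for i = 0, 1, …:
  i=0: 45   i=1: 588   i=2: 2379   i=3: 707
  i=4: 880   i=5: 1051   i=6: 2321   i=7: 1235
  i=8: 64   i=9: 997     …   i=14: 2283
  i=15: 417
Match at i=15, j=18: a = 15·22 + 18 = 348.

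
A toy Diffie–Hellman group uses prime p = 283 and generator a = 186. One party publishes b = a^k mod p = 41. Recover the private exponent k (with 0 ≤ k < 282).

Baby-step giant-step with m = ceil(sqrt(282)) = 17.
Baby table (186^j mod 283 for j=0..16):
  0:1  1:186  2:70  3:2  4:89  5:140  6:4  7:178
  8:280  9:8  10:73  11:277  12:16  13:146  14:271  15:32
  16:9
Giant step factor: 186^(-17) ≡ 224 (mod 283).
Scan 41·224^i mod 283 for i = 0, 1, …:
  i=0: 41   i=1: 128   i=2: 89
Match at i=2, j=4: k = 2·17 + 4 = 38.

38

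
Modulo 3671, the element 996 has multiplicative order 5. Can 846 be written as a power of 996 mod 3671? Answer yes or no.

yes

846 ∈ ⟨996⟩ iff 846^5 ≡ 1 (mod 3671), since |⟨996⟩| = 5.
846^5 mod 3671 = 1.
Since 1 = 1, 846 lies in the subgroup.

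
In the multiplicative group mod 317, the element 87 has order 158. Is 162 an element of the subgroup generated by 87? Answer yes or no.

no

162 ∈ ⟨87⟩ iff 162^158 ≡ 1 (mod 317), since |⟨87⟩| = 158.
162^158 mod 317 = 316.
Since 316 ≠ 1, 162 does not lie in the subgroup.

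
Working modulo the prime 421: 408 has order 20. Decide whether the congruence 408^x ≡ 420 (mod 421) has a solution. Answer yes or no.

yes

420 ∈ ⟨408⟩ iff 420^20 ≡ 1 (mod 421), since |⟨408⟩| = 20.
420^20 mod 421 = 1.
Since 1 = 1, 420 lies in the subgroup.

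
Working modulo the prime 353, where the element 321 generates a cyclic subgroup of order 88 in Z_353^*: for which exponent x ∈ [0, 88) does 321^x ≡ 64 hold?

54

Baby-step giant-step with m = ceil(sqrt(88)) = 10.
Baby table (321^j mod 353 for j=0..9):
  0:1  1:321  2:318  3:61  4:166  5:336  6:191  7:242
  8:22  9:2
Giant step factor: 321^(-10) ≡ 182 (mod 353).
Scan 64·182^i mod 353 for i = 0, 1, …:
  i=0: 64   i=1: 352   i=2: 171   i=3: 58
  i=4: 319   i=5: 166
Match at i=5, j=4: x = 5·10 + 4 = 54.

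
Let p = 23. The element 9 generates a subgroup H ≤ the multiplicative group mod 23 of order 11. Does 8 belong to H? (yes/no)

yes

⟨9⟩ has order 11; its elements mod 23 are {1, 2, 3, 4, 6, 8, 9, 12, 13, 16, 18}.
8 is in this set.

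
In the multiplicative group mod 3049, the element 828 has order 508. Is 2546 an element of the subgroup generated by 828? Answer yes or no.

2546 ∈ ⟨828⟩ iff 2546^508 ≡ 1 (mod 3049), since |⟨828⟩| = 508.
2546^508 mod 3049 = 533.
Since 533 ≠ 1, 2546 does not lie in the subgroup.

no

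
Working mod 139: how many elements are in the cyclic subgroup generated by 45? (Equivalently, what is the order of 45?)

23

The order of 45 must divide p − 1 = 138 = 2 · 3 · 23.
Divisors: 1, 2, 3, 6, 23, 46, 69, 138.
Check each in increasing order: 45^1 ≡ 45;  45^2 ≡ 79;  45^3 ≡ 80;  45^6 ≡ 6;  45^23 ≡ 1.
Smallest exponent giving 1 is 23.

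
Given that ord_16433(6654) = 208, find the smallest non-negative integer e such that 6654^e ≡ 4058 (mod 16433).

Baby-step giant-step with m = ceil(sqrt(208)) = 15.
Baby table (6654^j mod 16433 for j=0..14):
  0:1  1:6654  2:5214  3:3893  4:5614  5:3347  6:4223  7:15845
  8:14935  9:7139  10:11536  11:2001  12:3924  13:14692  14:651
Giant step factor: 6654^(-15) ≡ 6703 (mod 16433).
Scan 4058·6703^i mod 16433 for i = 0, 1, …:
  i=0: 4058   i=1: 4159   i=2: 7409   i=3: 2001
Match at i=3, j=11: e = 3·15 + 11 = 56.

56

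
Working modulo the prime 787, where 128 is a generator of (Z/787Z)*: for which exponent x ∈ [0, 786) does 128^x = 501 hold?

339

Baby-step giant-step with m = ceil(sqrt(786)) = 29.
Baby table (128^j mod 787 for j=0..28):
  0:1  1:128  2:644  3:584  4:774  5:697  6:285  7:278
  8:169  9:383  10:230  11:321  12:164  13:530  14:158  15:549
  16:229  17:193  18:307  19:733  20:171  21:639  22:731  23:702
  24:138  25:350  26:728  27:318  28:567
Giant step factor: 128^(-29) ≡ 151 (mod 787).
Scan 501·151^i mod 787 for i = 0, 1, …:
  i=0: 501   i=1: 99   i=2: 783   i=3: 183
  i=4: 88   i=5: 696   i=6: 425   i=7: 428
  i=8: 94   i=9: 28   i=10: 293   i=11: 171
Match at i=11, j=20: x = 11·29 + 20 = 339.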